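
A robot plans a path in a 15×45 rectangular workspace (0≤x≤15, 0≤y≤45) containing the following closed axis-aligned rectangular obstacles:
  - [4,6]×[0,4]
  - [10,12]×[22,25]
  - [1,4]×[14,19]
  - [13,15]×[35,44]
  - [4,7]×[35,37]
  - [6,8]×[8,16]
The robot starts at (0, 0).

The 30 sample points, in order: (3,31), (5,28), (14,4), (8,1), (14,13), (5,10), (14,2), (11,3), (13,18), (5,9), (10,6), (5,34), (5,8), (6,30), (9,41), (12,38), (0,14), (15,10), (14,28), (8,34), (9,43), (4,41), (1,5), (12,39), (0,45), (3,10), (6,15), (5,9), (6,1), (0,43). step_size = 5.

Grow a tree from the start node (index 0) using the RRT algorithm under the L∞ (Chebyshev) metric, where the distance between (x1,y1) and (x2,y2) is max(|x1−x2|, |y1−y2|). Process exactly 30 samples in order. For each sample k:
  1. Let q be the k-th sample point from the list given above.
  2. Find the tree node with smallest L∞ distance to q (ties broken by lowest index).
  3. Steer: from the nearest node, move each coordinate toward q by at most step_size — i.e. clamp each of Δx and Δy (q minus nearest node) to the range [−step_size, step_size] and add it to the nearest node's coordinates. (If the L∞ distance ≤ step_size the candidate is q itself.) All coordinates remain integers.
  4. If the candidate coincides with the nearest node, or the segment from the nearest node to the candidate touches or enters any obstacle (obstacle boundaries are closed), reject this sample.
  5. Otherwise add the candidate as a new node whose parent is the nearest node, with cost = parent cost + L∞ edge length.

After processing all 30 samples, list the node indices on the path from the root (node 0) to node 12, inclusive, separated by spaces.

Path: 0 1 2 4 6 7 8 11 12

1. q=(3,31) nearest=0 d=31 new=(3,5) → add node 1 parent=0 cost=5
2. q=(5,28) nearest=1 d=23 new=(5,10) → add node 2 parent=1 cost=10
3. q=(14,4) nearest=2 d=9 new=(10,5) → blocked by [6,8]×[8,16], reject
4. q=(8,1) nearest=1 d=5 new=(8,1) → blocked by [4,6]×[0,4], reject
5. q=(14,13) nearest=2 d=9 new=(10,13) → blocked by [6,8]×[8,16], reject
6. q=(5,10) nearest=2 d=0 → coincident, reject
7. q=(14,2) nearest=2 d=9 new=(10,5) → blocked by [6,8]×[8,16], reject
8. q=(11,3) nearest=2 d=7 new=(10,5) → blocked by [6,8]×[8,16], reject
9. q=(13,18) nearest=2 d=8 new=(10,15) → blocked by [6,8]×[8,16], reject
10. q=(5,9) nearest=2 d=1 new=(5,9) → add node 3 parent=2 cost=11
11. q=(10,6) nearest=2 d=5 new=(10,6) → blocked by [6,8]×[8,16], reject
12. q=(5,34) nearest=2 d=24 new=(5,15) → add node 4 parent=2 cost=15
13. q=(5,8) nearest=3 d=1 new=(5,8) → add node 5 parent=3 cost=12
14. q=(6,30) nearest=4 d=15 new=(6,20) → add node 6 parent=4 cost=20
15. q=(9,41) nearest=6 d=21 new=(9,25) → add node 7 parent=6 cost=25
16. q=(12,38) nearest=7 d=13 new=(12,30) → add node 8 parent=7 cost=30
17. q=(0,14) nearest=2 d=5 new=(0,14) → add node 9 parent=2 cost=15
18. q=(15,10) nearest=2 d=10 new=(10,10) → blocked by [6,8]×[8,16], reject
19. q=(14,28) nearest=8 d=2 new=(14,28) → add node 10 parent=8 cost=32
20. q=(8,34) nearest=8 d=4 new=(8,34) → add node 11 parent=8 cost=34
21. q=(9,43) nearest=11 d=9 new=(9,39) → add node 12 parent=11 cost=39
22. q=(4,41) nearest=12 d=5 new=(4,41) → add node 13 parent=12 cost=44
23. q=(1,5) nearest=1 d=2 new=(1,5) → add node 14 parent=1 cost=7
24. q=(12,39) nearest=12 d=3 new=(12,39) → add node 15 parent=12 cost=42
25. q=(0,45) nearest=13 d=4 new=(0,45) → add node 16 parent=13 cost=48
26. q=(3,10) nearest=2 d=2 new=(3,10) → add node 17 parent=2 cost=12
27. q=(6,15) nearest=4 d=1 new=(6,15) → blocked by [6,8]×[8,16], reject
28. q=(5,9) nearest=3 d=0 → coincident, reject
29. q=(6,1) nearest=1 d=4 new=(6,1) → blocked by [4,6]×[0,4], reject
30. q=(0,43) nearest=16 d=2 new=(0,43) → add node 18 parent=16 cost=50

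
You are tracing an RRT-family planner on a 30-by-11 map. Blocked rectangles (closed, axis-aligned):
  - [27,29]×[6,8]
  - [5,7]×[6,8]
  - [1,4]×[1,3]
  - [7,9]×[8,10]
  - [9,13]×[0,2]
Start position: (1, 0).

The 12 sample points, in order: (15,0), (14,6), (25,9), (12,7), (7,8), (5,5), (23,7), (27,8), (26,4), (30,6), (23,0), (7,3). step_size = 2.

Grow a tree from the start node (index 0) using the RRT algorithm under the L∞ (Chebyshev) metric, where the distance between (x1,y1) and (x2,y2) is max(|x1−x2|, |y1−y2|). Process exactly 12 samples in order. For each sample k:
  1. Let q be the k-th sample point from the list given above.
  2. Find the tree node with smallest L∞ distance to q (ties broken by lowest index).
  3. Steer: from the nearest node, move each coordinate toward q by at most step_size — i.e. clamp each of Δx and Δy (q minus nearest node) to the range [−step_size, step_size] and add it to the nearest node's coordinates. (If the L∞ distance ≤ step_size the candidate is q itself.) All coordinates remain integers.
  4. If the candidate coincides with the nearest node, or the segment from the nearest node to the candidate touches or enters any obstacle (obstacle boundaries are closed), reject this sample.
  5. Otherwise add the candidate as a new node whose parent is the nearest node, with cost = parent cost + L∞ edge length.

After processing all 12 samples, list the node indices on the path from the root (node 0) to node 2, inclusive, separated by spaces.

Path: 0 1 2

1. q=(15,0) nearest=0 d=14 new=(3,0) → add node 1 parent=0 cost=2
2. q=(14,6) nearest=1 d=11 new=(5,2) → blocked by [1,4]×[1,3], reject
3. q=(25,9) nearest=1 d=22 new=(5,2) → blocked by [1,4]×[1,3], reject
4. q=(12,7) nearest=1 d=9 new=(5,2) → blocked by [1,4]×[1,3], reject
5. q=(7,8) nearest=0 d=8 new=(3,2) → blocked by [1,4]×[1,3], reject
6. q=(5,5) nearest=0 d=5 new=(3,2) → blocked by [1,4]×[1,3], reject
7. q=(23,7) nearest=1 d=20 new=(5,2) → blocked by [1,4]×[1,3], reject
8. q=(27,8) nearest=1 d=24 new=(5,2) → blocked by [1,4]×[1,3], reject
9. q=(26,4) nearest=1 d=23 new=(5,2) → blocked by [1,4]×[1,3], reject
10. q=(30,6) nearest=1 d=27 new=(5,2) → blocked by [1,4]×[1,3], reject
11. q=(23,0) nearest=1 d=20 new=(5,0) → add node 2 parent=1 cost=4
12. q=(7,3) nearest=2 d=3 new=(7,2) → add node 3 parent=2 cost=6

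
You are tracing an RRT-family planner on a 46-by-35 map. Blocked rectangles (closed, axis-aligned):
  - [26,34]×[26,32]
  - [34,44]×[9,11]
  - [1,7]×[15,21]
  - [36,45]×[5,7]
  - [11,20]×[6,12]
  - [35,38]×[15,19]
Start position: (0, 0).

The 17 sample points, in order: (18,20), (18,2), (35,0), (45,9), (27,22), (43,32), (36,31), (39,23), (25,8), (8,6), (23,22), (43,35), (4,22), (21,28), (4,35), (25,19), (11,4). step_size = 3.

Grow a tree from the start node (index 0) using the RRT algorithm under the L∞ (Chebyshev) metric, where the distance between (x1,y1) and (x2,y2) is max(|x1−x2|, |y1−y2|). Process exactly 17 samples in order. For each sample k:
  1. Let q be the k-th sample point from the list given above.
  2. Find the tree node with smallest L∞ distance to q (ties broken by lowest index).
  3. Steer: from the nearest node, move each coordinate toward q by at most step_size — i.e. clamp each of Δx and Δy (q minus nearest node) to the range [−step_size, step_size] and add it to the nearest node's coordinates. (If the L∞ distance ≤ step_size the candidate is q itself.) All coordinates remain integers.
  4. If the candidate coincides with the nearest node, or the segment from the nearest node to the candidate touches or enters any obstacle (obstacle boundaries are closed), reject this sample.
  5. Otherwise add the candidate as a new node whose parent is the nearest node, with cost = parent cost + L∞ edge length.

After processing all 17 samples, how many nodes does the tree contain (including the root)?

1. q=(18,20) nearest=0 d=20 new=(3,3) → add node 1 parent=0 cost=3
2. q=(18,2) nearest=1 d=15 new=(6,2) → add node 2 parent=1 cost=6
3. q=(35,0) nearest=2 d=29 new=(9,0) → add node 3 parent=2 cost=9
4. q=(45,9) nearest=3 d=36 new=(12,3) → add node 4 parent=3 cost=12
5. q=(27,22) nearest=4 d=19 new=(15,6) → blocked by [11,20]×[6,12], reject
6. q=(43,32) nearest=4 d=31 new=(15,6) → blocked by [11,20]×[6,12], reject
7. q=(36,31) nearest=4 d=28 new=(15,6) → blocked by [11,20]×[6,12], reject
8. q=(39,23) nearest=4 d=27 new=(15,6) → blocked by [11,20]×[6,12], reject
9. q=(25,8) nearest=4 d=13 new=(15,6) → blocked by [11,20]×[6,12], reject
10. q=(8,6) nearest=2 d=4 new=(8,5) → add node 5 parent=2 cost=9
11. q=(23,22) nearest=5 d=17 new=(11,8) → blocked by [11,20]×[6,12], reject
12. q=(43,35) nearest=4 d=32 new=(15,6) → blocked by [11,20]×[6,12], reject
13. q=(4,22) nearest=5 d=17 new=(5,8) → add node 6 parent=5 cost=12
14. q=(21,28) nearest=6 d=20 new=(8,11) → add node 7 parent=6 cost=15
15. q=(4,35) nearest=7 d=24 new=(5,14) → add node 8 parent=7 cost=18
16. q=(25,19) nearest=4 d=16 new=(15,6) → blocked by [11,20]×[6,12], reject
17. q=(11,4) nearest=4 d=1 new=(11,4) → add node 9 parent=4 cost=13

Node count: 10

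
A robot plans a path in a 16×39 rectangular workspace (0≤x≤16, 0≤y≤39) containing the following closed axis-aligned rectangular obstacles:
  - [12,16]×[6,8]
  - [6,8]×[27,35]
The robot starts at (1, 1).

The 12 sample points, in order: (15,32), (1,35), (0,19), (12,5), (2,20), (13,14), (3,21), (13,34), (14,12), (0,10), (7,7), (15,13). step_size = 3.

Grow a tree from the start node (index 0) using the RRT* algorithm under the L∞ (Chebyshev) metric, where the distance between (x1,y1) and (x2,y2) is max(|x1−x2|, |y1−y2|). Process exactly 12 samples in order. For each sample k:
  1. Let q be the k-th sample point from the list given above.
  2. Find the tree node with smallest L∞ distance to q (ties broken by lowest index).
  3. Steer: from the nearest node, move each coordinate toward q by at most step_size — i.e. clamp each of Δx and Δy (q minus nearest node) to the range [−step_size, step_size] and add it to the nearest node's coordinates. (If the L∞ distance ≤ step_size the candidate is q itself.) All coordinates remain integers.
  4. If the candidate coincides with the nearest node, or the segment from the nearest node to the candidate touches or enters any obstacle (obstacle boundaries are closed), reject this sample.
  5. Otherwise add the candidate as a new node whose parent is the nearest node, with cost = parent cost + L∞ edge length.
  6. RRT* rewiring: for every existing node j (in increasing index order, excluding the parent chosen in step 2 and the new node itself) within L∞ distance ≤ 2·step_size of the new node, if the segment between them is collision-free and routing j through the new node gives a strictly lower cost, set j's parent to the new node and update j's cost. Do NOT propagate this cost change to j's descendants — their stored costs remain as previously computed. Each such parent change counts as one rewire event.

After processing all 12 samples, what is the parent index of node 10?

Parent of node 10: 4

1. q=(15,32) nearest=0 d=31 new=(4,4) → add node 1 parent=0 cost=3
2. q=(1,35) nearest=1 d=31 new=(1,7) → add node 2 parent=1 cost=6
3. q=(0,19) nearest=2 d=12 new=(0,10) → add node 3 parent=2 cost=9
4. q=(12,5) nearest=1 d=8 new=(7,5) → add node 4 parent=1 cost=6
5. q=(2,20) nearest=3 d=10 new=(2,13) → add node 5 parent=3 cost=12
6. q=(13,14) nearest=4 d=9 new=(10,8) → add node 6 parent=4 cost=9
7. q=(3,21) nearest=5 d=8 new=(3,16) → add node 7 parent=5 cost=15
8. q=(13,34) nearest=7 d=18 new=(6,19) → add node 8 parent=7 cost=18
9. q=(14,12) nearest=6 d=4 new=(13,11) → add node 9 parent=6 cost=12
10. q=(0,10) nearest=3 d=0 → coincident, reject
11. q=(7,7) nearest=4 d=2 new=(7,7) → add node 10 parent=4 cost=8
12. q=(15,13) nearest=9 d=2 new=(15,13) → add node 11 parent=9 cost=14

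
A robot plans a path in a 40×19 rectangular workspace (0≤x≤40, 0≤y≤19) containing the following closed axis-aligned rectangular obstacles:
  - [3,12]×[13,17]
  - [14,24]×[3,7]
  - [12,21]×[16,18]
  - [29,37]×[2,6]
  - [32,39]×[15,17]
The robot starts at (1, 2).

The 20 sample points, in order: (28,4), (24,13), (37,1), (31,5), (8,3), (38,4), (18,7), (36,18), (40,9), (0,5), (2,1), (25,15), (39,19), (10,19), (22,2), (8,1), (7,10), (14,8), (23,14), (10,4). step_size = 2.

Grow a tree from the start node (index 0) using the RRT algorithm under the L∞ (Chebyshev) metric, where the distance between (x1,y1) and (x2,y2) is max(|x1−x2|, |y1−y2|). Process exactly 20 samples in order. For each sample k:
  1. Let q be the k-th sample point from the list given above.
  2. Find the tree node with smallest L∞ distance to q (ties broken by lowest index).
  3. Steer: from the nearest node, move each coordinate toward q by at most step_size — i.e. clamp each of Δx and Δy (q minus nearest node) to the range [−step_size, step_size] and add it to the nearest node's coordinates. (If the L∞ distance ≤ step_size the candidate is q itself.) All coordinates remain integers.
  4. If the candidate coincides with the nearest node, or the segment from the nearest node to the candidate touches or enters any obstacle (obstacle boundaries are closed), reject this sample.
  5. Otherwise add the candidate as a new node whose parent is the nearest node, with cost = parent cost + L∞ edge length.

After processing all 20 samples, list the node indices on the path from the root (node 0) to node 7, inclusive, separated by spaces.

Path: 0 1 2 3 4 6 7

1. q=(28,4) nearest=0 d=27 new=(3,4) → add node 1 parent=0 cost=2
2. q=(24,13) nearest=1 d=21 new=(5,6) → add node 2 parent=1 cost=4
3. q=(37,1) nearest=2 d=32 new=(7,4) → add node 3 parent=2 cost=6
4. q=(31,5) nearest=3 d=24 new=(9,5) → add node 4 parent=3 cost=8
5. q=(8,3) nearest=3 d=1 new=(8,3) → add node 5 parent=3 cost=7
6. q=(38,4) nearest=4 d=29 new=(11,4) → add node 6 parent=4 cost=10
7. q=(18,7) nearest=6 d=7 new=(13,6) → add node 7 parent=6 cost=12
8. q=(36,18) nearest=7 d=23 new=(15,8) → blocked by [14,24]×[3,7], reject
9. q=(40,9) nearest=7 d=27 new=(15,8) → blocked by [14,24]×[3,7], reject
10. q=(0,5) nearest=0 d=3 new=(0,4) → add node 8 parent=0 cost=2
11. q=(2,1) nearest=0 d=1 new=(2,1) → add node 9 parent=0 cost=1
12. q=(25,15) nearest=7 d=12 new=(15,8) → blocked by [14,24]×[3,7], reject
13. q=(39,19) nearest=7 d=26 new=(15,8) → blocked by [14,24]×[3,7], reject
14. q=(10,19) nearest=2 d=13 new=(7,8) → add node 10 parent=2 cost=6
15. q=(22,2) nearest=7 d=9 new=(15,4) → blocked by [14,24]×[3,7], reject
16. q=(8,1) nearest=5 d=2 new=(8,1) → add node 11 parent=5 cost=9
17. q=(7,10) nearest=10 d=2 new=(7,10) → add node 12 parent=10 cost=8
18. q=(14,8) nearest=7 d=2 new=(14,8) → add node 13 parent=7 cost=14
19. q=(23,14) nearest=13 d=9 new=(16,10) → add node 14 parent=13 cost=16
20. q=(10,4) nearest=4 d=1 new=(10,4) → add node 15 parent=4 cost=9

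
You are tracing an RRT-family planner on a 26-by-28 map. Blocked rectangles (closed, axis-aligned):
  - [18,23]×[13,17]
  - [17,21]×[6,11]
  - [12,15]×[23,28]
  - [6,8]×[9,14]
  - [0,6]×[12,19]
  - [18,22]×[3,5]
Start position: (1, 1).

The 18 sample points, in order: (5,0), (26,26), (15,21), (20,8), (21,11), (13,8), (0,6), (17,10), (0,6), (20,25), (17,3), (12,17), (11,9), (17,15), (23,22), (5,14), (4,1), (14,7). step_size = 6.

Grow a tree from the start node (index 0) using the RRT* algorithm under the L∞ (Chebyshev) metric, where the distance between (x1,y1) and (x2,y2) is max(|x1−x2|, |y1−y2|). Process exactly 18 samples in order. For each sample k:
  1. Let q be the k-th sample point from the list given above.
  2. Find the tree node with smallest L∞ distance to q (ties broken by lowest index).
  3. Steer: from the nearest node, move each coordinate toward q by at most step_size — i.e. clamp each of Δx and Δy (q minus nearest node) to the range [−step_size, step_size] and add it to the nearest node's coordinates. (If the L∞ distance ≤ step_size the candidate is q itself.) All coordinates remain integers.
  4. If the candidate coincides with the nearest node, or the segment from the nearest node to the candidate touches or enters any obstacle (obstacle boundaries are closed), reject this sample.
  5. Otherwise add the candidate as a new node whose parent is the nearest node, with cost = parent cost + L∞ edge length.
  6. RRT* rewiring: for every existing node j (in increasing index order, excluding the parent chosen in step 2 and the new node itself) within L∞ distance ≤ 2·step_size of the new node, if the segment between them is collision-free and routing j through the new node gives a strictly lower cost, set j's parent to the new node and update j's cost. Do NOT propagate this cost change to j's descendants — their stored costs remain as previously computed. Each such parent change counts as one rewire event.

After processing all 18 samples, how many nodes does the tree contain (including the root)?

1. q=(5,0) nearest=0 d=4 new=(5,0) → add node 1 parent=0 cost=4
2. q=(26,26) nearest=0 d=25 new=(7,7) → add node 2 parent=0 cost=6
3. q=(15,21) nearest=2 d=14 new=(13,13) → add node 3 parent=2 cost=12
4. q=(20,8) nearest=3 d=7 new=(19,8) → blocked by [17,21]×[6,11], reject
5. q=(21,11) nearest=3 d=8 new=(19,11) → blocked by [17,21]×[6,11], reject
6. q=(13,8) nearest=3 d=5 new=(13,8) → add node 4 parent=3 cost=17
7. q=(0,6) nearest=0 d=5 new=(0,6) → add node 5 parent=0 cost=5
8. q=(17,10) nearest=3 d=4 new=(17,10) → blocked by [17,21]×[6,11], reject
9. q=(0,6) nearest=5 d=0 → coincident, reject
10. q=(20,25) nearest=3 d=12 new=(19,19) → add node 6 parent=3 cost=18
11. q=(17,3) nearest=4 d=5 new=(17,3) → add node 7 parent=4 cost=22
12. q=(12,17) nearest=3 d=4 new=(12,17) → add node 8 parent=3 cost=16
13. q=(11,9) nearest=4 d=2 new=(11,9) → add node 9 parent=4 cost=19
14. q=(17,15) nearest=3 d=4 new=(17,15) → add node 10 parent=3 cost=16
15. q=(23,22) nearest=6 d=4 new=(23,22) → add node 11 parent=6 cost=22
16. q=(5,14) nearest=9 d=6 new=(5,14) → blocked by [6,8]×[9,14], reject
17. q=(4,1) nearest=1 d=1 new=(4,1) → add node 12 parent=1 cost=5; rewire 4→12 (14<17); rewire 9→12 (13<19)
18. q=(14,7) nearest=4 d=1 new=(14,7) → add node 13 parent=4 cost=15; rewire 7→13 (19<22)

Node count: 14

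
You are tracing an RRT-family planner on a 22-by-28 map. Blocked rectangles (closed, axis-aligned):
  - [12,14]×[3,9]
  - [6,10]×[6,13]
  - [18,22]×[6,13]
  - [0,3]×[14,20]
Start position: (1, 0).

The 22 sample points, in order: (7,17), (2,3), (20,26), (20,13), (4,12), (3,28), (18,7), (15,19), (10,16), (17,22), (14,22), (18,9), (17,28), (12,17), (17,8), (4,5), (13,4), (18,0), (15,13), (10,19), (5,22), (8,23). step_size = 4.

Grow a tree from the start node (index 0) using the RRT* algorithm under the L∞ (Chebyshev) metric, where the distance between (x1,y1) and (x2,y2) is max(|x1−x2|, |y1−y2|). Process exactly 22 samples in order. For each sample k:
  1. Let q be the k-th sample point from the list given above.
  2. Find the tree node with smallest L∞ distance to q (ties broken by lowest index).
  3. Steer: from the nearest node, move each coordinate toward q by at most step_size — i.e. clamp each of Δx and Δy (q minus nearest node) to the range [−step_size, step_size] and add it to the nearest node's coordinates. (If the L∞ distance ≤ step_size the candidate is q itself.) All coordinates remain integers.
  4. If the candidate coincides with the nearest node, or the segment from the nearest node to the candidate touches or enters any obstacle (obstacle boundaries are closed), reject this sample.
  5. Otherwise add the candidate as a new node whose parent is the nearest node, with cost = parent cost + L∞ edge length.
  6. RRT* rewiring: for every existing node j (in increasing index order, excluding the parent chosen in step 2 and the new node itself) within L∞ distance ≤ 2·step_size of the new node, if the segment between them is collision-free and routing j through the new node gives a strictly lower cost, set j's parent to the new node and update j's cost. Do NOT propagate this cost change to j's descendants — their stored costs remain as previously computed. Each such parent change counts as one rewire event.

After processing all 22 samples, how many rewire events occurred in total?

1. q=(7,17) nearest=0 d=17 new=(5,4) → add node 1 parent=0 cost=4
2. q=(2,3) nearest=0 d=3 new=(2,3) → add node 2 parent=0 cost=3
3. q=(20,26) nearest=1 d=22 new=(9,8) → blocked by [6,10]×[6,13], reject
4. q=(20,13) nearest=1 d=15 new=(9,8) → blocked by [6,10]×[6,13], reject
5. q=(4,12) nearest=1 d=8 new=(4,8) → add node 3 parent=1 cost=8
6. q=(3,28) nearest=3 d=20 new=(3,12) → add node 4 parent=3 cost=12
7. q=(18,7) nearest=1 d=13 new=(9,7) → blocked by [6,10]×[6,13], reject
8. q=(15,19) nearest=3 d=11 new=(8,12) → blocked by [6,10]×[6,13], reject
9. q=(10,16) nearest=4 d=7 new=(7,16) → add node 5 parent=4 cost=16
10. q=(17,22) nearest=5 d=10 new=(11,20) → add node 6 parent=5 cost=20
11. q=(14,22) nearest=6 d=3 new=(14,22) → add node 7 parent=6 cost=23
12. q=(18,9) nearest=5 d=11 new=(11,12) → blocked by [6,10]×[6,13], reject
13. q=(17,28) nearest=7 d=6 new=(17,26) → add node 8 parent=7 cost=27
14. q=(12,17) nearest=6 d=3 new=(12,17) → add node 9 parent=6 cost=23
15. q=(17,8) nearest=9 d=9 new=(16,13) → add node 10 parent=9 cost=27
16. q=(4,5) nearest=1 d=1 new=(4,5) → add node 11 parent=1 cost=5
17. q=(13,4) nearest=1 d=8 new=(9,4) → add node 12 parent=1 cost=8
18. q=(18,0) nearest=12 d=9 new=(13,0) → add node 13 parent=12 cost=12
19. q=(15,13) nearest=10 d=1 new=(15,13) → add node 14 parent=10 cost=28
20. q=(10,19) nearest=6 d=1 new=(10,19) → add node 15 parent=6 cost=21; rewire 14→15 (27<28)
21. q=(5,22) nearest=15 d=5 new=(6,22) → add node 16 parent=15 cost=25
22. q=(8,23) nearest=16 d=2 new=(8,23) → add node 17 parent=16 cost=27

Rewire events: 1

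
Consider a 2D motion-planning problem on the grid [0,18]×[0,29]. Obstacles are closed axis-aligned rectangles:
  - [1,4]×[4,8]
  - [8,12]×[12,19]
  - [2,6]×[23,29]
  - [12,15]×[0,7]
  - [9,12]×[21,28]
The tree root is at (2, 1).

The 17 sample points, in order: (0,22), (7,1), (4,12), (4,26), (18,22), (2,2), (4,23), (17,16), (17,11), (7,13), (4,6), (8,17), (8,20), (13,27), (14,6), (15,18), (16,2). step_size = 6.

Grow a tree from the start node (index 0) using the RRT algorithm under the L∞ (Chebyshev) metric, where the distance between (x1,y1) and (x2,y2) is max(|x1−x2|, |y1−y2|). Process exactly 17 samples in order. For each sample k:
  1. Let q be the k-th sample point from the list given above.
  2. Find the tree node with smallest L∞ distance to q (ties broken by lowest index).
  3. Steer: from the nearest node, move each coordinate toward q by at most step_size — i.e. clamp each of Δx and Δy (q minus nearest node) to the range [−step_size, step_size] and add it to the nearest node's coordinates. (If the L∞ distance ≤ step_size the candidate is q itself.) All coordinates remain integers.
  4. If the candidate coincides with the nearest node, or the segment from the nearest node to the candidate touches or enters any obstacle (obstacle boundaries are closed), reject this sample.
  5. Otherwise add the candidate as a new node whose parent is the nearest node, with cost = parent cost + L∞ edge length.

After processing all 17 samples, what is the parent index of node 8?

Parent of node 8: 5

1. q=(0,22) nearest=0 d=21 new=(0,7) → blocked by [1,4]×[4,8], reject
2. q=(7,1) nearest=0 d=5 new=(7,1) → add node 1 parent=0 cost=5
3. q=(4,12) nearest=0 d=11 new=(4,7) → blocked by [1,4]×[4,8], reject
4. q=(4,26) nearest=0 d=25 new=(4,7) → blocked by [1,4]×[4,8], reject
5. q=(18,22) nearest=0 d=21 new=(8,7) → add node 2 parent=0 cost=6
6. q=(2,2) nearest=0 d=1 new=(2,2) → add node 3 parent=0 cost=1
7. q=(4,23) nearest=2 d=16 new=(4,13) → add node 4 parent=2 cost=12
8. q=(17,16) nearest=2 d=9 new=(14,13) → add node 5 parent=2 cost=12
9. q=(17,11) nearest=5 d=3 new=(17,11) → add node 6 parent=5 cost=15
10. q=(7,13) nearest=4 d=3 new=(7,13) → add node 7 parent=4 cost=15
11. q=(4,6) nearest=2 d=4 new=(4,6) → blocked by [1,4]×[4,8], reject
12. q=(8,17) nearest=4 d=4 new=(8,17) → blocked by [8,12]×[12,19], reject
13. q=(8,20) nearest=4 d=7 new=(8,19) → blocked by [8,12]×[12,19], reject
14. q=(13,27) nearest=4 d=14 new=(10,19) → blocked by [8,12]×[12,19], reject
15. q=(14,6) nearest=6 d=5 new=(14,6) → blocked by [12,15]×[0,7], reject
16. q=(15,18) nearest=5 d=5 new=(15,18) → add node 8 parent=5 cost=17
17. q=(16,2) nearest=2 d=8 new=(14,2) → blocked by [12,15]×[0,7], reject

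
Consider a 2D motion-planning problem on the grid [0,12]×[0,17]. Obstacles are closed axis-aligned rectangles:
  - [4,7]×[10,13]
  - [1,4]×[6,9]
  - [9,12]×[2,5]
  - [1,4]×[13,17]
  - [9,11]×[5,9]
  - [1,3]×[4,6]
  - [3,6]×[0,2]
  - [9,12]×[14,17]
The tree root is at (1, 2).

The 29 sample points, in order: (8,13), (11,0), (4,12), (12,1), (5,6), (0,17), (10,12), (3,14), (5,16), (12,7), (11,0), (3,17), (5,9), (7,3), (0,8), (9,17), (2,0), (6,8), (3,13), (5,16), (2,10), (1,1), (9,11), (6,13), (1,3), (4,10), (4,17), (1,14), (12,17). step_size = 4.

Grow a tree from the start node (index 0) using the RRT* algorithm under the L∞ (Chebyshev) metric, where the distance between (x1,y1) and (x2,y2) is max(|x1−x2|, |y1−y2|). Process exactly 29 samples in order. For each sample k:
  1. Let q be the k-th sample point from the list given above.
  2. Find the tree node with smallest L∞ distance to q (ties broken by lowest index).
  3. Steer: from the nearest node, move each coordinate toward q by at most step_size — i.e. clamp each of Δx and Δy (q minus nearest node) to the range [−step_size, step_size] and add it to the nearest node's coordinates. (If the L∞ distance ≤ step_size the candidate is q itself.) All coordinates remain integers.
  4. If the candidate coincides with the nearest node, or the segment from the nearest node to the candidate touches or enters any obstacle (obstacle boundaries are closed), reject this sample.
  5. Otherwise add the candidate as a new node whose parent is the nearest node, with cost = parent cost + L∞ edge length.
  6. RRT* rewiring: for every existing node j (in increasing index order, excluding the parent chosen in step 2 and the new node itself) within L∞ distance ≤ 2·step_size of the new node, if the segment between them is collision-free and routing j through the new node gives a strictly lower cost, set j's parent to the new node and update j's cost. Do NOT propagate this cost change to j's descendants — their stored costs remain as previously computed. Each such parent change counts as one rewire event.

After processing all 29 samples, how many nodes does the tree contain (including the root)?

Node count: 10

1. q=(8,13) nearest=0 d=11 new=(5,6) → blocked by [1,3]×[4,6], reject
2. q=(11,0) nearest=0 d=10 new=(5,0) → blocked by [3,6]×[0,2], reject
3. q=(4,12) nearest=0 d=10 new=(4,6) → blocked by [1,4]×[6,9], reject
4. q=(12,1) nearest=0 d=11 new=(5,1) → blocked by [3,6]×[0,2], reject
5. q=(5,6) nearest=0 d=4 new=(5,6) → blocked by [1,3]×[4,6], reject
6. q=(0,17) nearest=0 d=15 new=(0,6) → add node 1 parent=0 cost=4
7. q=(10,12) nearest=0 d=10 new=(5,6) → blocked by [1,3]×[4,6], reject
8. q=(3,14) nearest=1 d=8 new=(3,10) → blocked by [1,4]×[6,9], reject
9. q=(5,16) nearest=1 d=10 new=(4,10) → blocked by [4,7]×[10,13], reject
10. q=(12,7) nearest=0 d=11 new=(5,6) → blocked by [1,3]×[4,6], reject
11. q=(11,0) nearest=0 d=10 new=(5,0) → blocked by [3,6]×[0,2], reject
12. q=(3,17) nearest=1 d=11 new=(3,10) → blocked by [1,4]×[6,9], reject
13. q=(5,9) nearest=1 d=5 new=(4,9) → blocked by [1,4]×[6,9], reject
14. q=(7,3) nearest=0 d=6 new=(5,3) → add node 2 parent=0 cost=4
15. q=(0,8) nearest=1 d=2 new=(0,8) → add node 3 parent=1 cost=6
16. q=(9,17) nearest=3 d=9 new=(4,12) → blocked by [4,7]×[10,13], reject
17. q=(2,0) nearest=0 d=2 new=(2,0) → add node 4 parent=0 cost=2
18. q=(6,8) nearest=2 d=5 new=(6,7) → add node 5 parent=2 cost=8
19. q=(3,13) nearest=3 d=5 new=(3,12) → add node 6 parent=3 cost=10
20. q=(5,16) nearest=6 d=4 new=(5,16) → blocked by [1,4]×[13,17], reject
21. q=(2,10) nearest=3 d=2 new=(2,10) → blocked by [1,4]×[6,9], reject
22. q=(1,1) nearest=0 d=1 new=(1,1) → add node 7 parent=0 cost=1; rewire 5→7 (7<8)
23. q=(9,11) nearest=5 d=4 new=(9,11) → add node 8 parent=5 cost=11
24. q=(6,13) nearest=6 d=3 new=(6,13) → blocked by [4,7]×[10,13], reject
25. q=(1,3) nearest=0 d=1 new=(1,3) → add node 9 parent=0 cost=1
26. q=(4,10) nearest=6 d=2 new=(4,10) → blocked by [4,7]×[10,13], reject
27. q=(4,17) nearest=6 d=5 new=(4,16) → blocked by [1,4]×[13,17], reject
28. q=(1,14) nearest=6 d=2 new=(1,14) → blocked by [1,4]×[13,17], reject
29. q=(12,17) nearest=8 d=6 new=(12,15) → blocked by [9,12]×[14,17], reject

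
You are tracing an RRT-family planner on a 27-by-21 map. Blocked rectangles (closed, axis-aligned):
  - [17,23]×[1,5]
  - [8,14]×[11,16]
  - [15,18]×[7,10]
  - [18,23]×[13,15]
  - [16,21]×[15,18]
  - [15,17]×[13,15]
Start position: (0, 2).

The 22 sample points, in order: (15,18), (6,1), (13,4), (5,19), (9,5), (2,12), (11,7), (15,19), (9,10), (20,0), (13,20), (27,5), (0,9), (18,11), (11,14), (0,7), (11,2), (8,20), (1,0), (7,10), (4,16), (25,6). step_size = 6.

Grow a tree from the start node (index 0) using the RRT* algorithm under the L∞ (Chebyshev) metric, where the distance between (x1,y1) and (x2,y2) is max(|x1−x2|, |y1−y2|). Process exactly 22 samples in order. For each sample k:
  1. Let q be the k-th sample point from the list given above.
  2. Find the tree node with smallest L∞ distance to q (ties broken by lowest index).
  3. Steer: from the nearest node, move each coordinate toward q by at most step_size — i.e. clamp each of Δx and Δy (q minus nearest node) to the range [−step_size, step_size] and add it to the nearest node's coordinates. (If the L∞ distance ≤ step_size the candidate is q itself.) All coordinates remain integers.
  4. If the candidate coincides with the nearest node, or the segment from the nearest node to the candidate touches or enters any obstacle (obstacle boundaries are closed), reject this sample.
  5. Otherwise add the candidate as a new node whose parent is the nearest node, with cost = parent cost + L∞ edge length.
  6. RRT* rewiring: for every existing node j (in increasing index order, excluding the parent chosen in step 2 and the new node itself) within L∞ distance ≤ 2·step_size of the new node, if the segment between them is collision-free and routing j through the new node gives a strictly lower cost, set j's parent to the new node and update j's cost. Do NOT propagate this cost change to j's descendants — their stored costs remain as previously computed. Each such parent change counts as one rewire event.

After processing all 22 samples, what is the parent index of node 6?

Parent of node 6: 17

1. q=(15,18) nearest=0 d=16 new=(6,8) → add node 1 parent=0 cost=6
2. q=(6,1) nearest=0 d=6 new=(6,1) → add node 2 parent=0 cost=6
3. q=(13,4) nearest=1 d=7 new=(12,4) → add node 3 parent=1 cost=12
4. q=(5,19) nearest=1 d=11 new=(5,14) → add node 4 parent=1 cost=12
5. q=(9,5) nearest=1 d=3 new=(9,5) → add node 5 parent=1 cost=9
6. q=(2,12) nearest=4 d=3 new=(2,12) → add node 6 parent=4 cost=15
7. q=(11,7) nearest=5 d=2 new=(11,7) → add node 7 parent=5 cost=11
8. q=(15,19) nearest=4 d=10 new=(11,19) → add node 8 parent=4 cost=18
9. q=(9,10) nearest=1 d=3 new=(9,10) → add node 9 parent=1 cost=9
10. q=(20,0) nearest=3 d=8 new=(18,0) → add node 10 parent=3 cost=18
11. q=(13,20) nearest=8 d=2 new=(13,20) → add node 11 parent=8 cost=20
12. q=(27,5) nearest=10 d=9 new=(24,5) → blocked by [17,23]×[1,5], reject
13. q=(0,9) nearest=6 d=3 new=(0,9) → add node 12 parent=6 cost=18
14. q=(18,11) nearest=3 d=7 new=(18,10) → blocked by [15,18]×[7,10], reject
15. q=(11,14) nearest=9 d=4 new=(11,14) → blocked by [8,14]×[11,16], reject
16. q=(0,7) nearest=12 d=2 new=(0,7) → add node 13 parent=12 cost=20
17. q=(11,2) nearest=3 d=2 new=(11,2) → add node 14 parent=3 cost=14
18. q=(8,20) nearest=8 d=3 new=(8,20) → add node 15 parent=8 cost=21
19. q=(1,0) nearest=0 d=2 new=(1,0) → add node 16 parent=0 cost=2; rewire 6→16 (14<15); rewire 12→16 (11<18); rewire 13→16 (9<20); rewire 14→16 (12<14)
20. q=(7,10) nearest=1 d=2 new=(7,10) → add node 17 parent=1 cost=8; rewire 6→17 (13<14); rewire 15→17 (18<21)
21. q=(4,16) nearest=4 d=2 new=(4,16) → add node 18 parent=4 cost=14
22. q=(25,6) nearest=10 d=7 new=(24,6) → blocked by [17,23]×[1,5], reject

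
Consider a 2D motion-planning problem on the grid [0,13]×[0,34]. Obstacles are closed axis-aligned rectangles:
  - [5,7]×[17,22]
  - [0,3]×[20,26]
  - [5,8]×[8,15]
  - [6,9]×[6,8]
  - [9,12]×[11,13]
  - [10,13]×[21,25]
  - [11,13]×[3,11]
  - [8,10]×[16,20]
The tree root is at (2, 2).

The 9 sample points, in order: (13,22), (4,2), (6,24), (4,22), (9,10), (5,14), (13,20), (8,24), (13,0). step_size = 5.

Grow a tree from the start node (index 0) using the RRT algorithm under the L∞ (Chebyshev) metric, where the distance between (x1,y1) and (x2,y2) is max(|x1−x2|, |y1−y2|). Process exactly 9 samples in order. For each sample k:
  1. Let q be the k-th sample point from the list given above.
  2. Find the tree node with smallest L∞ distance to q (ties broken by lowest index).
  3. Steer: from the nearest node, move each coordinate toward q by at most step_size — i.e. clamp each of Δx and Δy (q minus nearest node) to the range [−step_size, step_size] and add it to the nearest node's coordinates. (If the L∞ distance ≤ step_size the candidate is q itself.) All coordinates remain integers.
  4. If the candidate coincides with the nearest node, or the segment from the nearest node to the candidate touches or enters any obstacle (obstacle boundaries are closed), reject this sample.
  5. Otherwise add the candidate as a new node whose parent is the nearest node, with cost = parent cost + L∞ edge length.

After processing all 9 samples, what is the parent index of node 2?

1. q=(13,22) nearest=0 d=20 new=(7,7) → blocked by [6,9]×[6,8], reject
2. q=(4,2) nearest=0 d=2 new=(4,2) → add node 1 parent=0 cost=2
3. q=(6,24) nearest=0 d=22 new=(6,7) → blocked by [6,9]×[6,8], reject
4. q=(4,22) nearest=0 d=20 new=(4,7) → add node 2 parent=0 cost=5
5. q=(9,10) nearest=2 d=5 new=(9,10) → blocked by [5,8]×[8,15], reject
6. q=(5,14) nearest=2 d=7 new=(5,12) → blocked by [5,8]×[8,15], reject
7. q=(13,20) nearest=2 d=13 new=(9,12) → blocked by [5,8]×[8,15], reject
8. q=(8,24) nearest=2 d=17 new=(8,12) → blocked by [5,8]×[8,15], reject
9. q=(13,0) nearest=1 d=9 new=(9,0) → add node 3 parent=1 cost=7

Parent of node 2: 0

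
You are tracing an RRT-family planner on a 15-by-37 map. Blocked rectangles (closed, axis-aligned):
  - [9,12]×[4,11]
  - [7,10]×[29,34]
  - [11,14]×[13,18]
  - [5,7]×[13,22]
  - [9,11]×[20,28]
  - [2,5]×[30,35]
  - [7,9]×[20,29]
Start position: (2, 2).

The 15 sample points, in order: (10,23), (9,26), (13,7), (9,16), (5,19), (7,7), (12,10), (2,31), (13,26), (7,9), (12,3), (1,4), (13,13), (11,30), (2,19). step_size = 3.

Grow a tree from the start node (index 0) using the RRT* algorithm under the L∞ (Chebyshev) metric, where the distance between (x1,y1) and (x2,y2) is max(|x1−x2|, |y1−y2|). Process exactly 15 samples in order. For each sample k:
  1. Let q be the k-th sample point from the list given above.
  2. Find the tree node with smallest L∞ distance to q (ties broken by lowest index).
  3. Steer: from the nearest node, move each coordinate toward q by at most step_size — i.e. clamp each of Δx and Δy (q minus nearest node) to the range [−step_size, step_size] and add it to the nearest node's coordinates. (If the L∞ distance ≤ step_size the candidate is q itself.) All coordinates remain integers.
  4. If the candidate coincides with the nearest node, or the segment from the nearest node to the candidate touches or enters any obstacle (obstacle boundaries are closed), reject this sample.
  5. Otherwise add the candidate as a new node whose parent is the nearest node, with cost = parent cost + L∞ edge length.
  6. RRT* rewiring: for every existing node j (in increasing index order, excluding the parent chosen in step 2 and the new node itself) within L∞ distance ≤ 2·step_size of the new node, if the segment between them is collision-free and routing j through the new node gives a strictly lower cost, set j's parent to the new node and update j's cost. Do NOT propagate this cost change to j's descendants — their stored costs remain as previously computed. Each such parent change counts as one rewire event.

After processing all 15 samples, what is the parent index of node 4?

Parent of node 4: 2

1. q=(10,23) nearest=0 d=21 new=(5,5) → add node 1 parent=0 cost=3
2. q=(9,26) nearest=1 d=21 new=(8,8) → add node 2 parent=1 cost=6
3. q=(13,7) nearest=2 d=5 new=(11,7) → blocked by [9,12]×[4,11], reject
4. q=(9,16) nearest=2 d=8 new=(9,11) → blocked by [9,12]×[4,11], reject
5. q=(5,19) nearest=2 d=11 new=(5,11) → add node 3 parent=2 cost=9
6. q=(7,7) nearest=2 d=1 new=(7,7) → add node 4 parent=2 cost=7
7. q=(12,10) nearest=2 d=4 new=(11,10) → blocked by [9,12]×[4,11], reject
8. q=(2,31) nearest=3 d=20 new=(2,14) → add node 5 parent=3 cost=12
9. q=(13,26) nearest=5 d=12 new=(5,17) → blocked by [5,7]×[13,22], reject
10. q=(7,9) nearest=2 d=1 new=(7,9) → add node 6 parent=2 cost=7
11. q=(12,3) nearest=2 d=5 new=(11,5) → blocked by [9,12]×[4,11], reject
12. q=(1,4) nearest=0 d=2 new=(1,4) → add node 7 parent=0 cost=2
13. q=(13,13) nearest=2 d=5 new=(11,11) → blocked by [9,12]×[4,11], reject
14. q=(11,30) nearest=5 d=16 new=(5,17) → blocked by [5,7]×[13,22], reject
15. q=(2,19) nearest=5 d=5 new=(2,17) → add node 8 parent=5 cost=15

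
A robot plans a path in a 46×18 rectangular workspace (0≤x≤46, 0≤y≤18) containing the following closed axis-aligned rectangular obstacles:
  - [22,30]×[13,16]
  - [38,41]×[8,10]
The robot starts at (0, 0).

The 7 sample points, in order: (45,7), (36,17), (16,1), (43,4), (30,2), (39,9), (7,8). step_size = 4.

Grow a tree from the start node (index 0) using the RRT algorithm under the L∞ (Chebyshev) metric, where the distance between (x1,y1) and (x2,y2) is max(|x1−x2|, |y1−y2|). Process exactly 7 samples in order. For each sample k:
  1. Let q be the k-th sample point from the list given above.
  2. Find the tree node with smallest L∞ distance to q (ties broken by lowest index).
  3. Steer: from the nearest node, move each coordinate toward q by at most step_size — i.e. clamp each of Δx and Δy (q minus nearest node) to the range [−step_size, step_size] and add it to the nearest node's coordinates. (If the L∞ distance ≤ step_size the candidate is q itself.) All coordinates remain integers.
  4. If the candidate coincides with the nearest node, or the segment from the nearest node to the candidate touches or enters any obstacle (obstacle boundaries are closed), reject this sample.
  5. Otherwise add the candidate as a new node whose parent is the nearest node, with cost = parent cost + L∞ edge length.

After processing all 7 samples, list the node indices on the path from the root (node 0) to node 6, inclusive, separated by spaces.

Path: 0 1 2 3 4 5 6

1. q=(45,7) nearest=0 d=45 new=(4,4) → add node 1 parent=0 cost=4
2. q=(36,17) nearest=1 d=32 new=(8,8) → add node 2 parent=1 cost=8
3. q=(16,1) nearest=2 d=8 new=(12,4) → add node 3 parent=2 cost=12
4. q=(43,4) nearest=3 d=31 new=(16,4) → add node 4 parent=3 cost=16
5. q=(30,2) nearest=4 d=14 new=(20,2) → add node 5 parent=4 cost=20
6. q=(39,9) nearest=5 d=19 new=(24,6) → add node 6 parent=5 cost=24
7. q=(7,8) nearest=2 d=1 new=(7,8) → add node 7 parent=2 cost=9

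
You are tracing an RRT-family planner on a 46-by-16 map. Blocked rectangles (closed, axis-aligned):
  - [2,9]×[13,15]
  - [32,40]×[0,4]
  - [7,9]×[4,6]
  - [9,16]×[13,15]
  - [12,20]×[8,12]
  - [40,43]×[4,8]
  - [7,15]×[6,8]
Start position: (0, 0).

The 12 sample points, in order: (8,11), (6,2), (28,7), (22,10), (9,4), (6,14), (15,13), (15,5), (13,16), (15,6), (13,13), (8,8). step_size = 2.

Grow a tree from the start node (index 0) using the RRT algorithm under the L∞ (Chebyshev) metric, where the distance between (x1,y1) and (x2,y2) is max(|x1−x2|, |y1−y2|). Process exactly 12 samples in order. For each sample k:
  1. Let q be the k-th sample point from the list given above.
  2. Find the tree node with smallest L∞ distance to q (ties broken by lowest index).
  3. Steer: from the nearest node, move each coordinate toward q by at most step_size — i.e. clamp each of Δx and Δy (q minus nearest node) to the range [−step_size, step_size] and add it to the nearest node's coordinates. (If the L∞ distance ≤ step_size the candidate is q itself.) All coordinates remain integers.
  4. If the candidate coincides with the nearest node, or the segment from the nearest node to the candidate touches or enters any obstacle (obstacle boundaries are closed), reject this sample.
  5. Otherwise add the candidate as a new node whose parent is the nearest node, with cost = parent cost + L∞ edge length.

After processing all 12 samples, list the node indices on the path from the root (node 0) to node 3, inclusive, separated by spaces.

Path: 0 1 2 3

1. q=(8,11) nearest=0 d=11 new=(2,2) → add node 1 parent=0 cost=2
2. q=(6,2) nearest=1 d=4 new=(4,2) → add node 2 parent=1 cost=4
3. q=(28,7) nearest=2 d=24 new=(6,4) → add node 3 parent=2 cost=6
4. q=(22,10) nearest=3 d=16 new=(8,6) → blocked by [7,9]×[4,6], reject
5. q=(9,4) nearest=3 d=3 new=(8,4) → blocked by [7,9]×[4,6], reject
6. q=(6,14) nearest=3 d=10 new=(6,6) → add node 4 parent=3 cost=8
7. q=(15,13) nearest=3 d=9 new=(8,6) → blocked by [7,9]×[4,6], reject
8. q=(15,5) nearest=3 d=9 new=(8,5) → blocked by [7,9]×[4,6], reject
9. q=(13,16) nearest=4 d=10 new=(8,8) → blocked by [7,15]×[6,8], reject
10. q=(15,6) nearest=3 d=9 new=(8,6) → blocked by [7,9]×[4,6], reject
11. q=(13,13) nearest=4 d=7 new=(8,8) → blocked by [7,15]×[6,8], reject
12. q=(8,8) nearest=4 d=2 new=(8,8) → blocked by [7,15]×[6,8], reject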